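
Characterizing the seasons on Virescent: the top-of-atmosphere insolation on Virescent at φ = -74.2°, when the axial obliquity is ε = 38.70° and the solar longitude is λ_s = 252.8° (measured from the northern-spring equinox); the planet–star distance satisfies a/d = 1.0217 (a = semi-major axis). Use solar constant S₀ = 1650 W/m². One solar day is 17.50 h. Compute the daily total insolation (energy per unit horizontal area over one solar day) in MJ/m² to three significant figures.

62.4 MJ/m²

Solar declination: sin δ = sin ε · sin λ_s = sin 38.70° × sin 252.8° = -0.59728, so δ = -36.675°.
cos H₀ = −tan(-74.2°) tan(-36.675°) = -2.6317 ≤ −1 ⇒ polar day, H₀ = π.
Bracket: H₀ sin φ sin δ + cos φ cos δ sin H₀ = 3.1416×-0.96222×-0.59728 + 0.27228×0.80203×0.00000 = 1.805524 + 0.000000 = 1.805524.
Inverse-square distance factor (a/d)² = 1.0217² = 1.043871.
Q̄ = (S₀/π) × 1.043871 × [bracket] = (1650/π) × 1.043871 × 1.805524 = 989.88 W/m².
Daily total = Q̄ × 17.50 h × 3600 s/h = 989.88 × 17.50 × 3600 / 10⁶ = 62.36 MJ/m².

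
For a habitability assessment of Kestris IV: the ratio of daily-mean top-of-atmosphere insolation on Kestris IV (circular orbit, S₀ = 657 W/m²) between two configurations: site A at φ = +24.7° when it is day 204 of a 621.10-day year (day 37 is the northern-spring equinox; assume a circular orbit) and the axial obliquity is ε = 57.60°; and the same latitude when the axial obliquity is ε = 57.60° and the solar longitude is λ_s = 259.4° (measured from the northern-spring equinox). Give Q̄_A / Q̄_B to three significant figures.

Q̄_A / Q̄_B ≈ 13.6

— Configuration A (φ=+24.7°):
Solar longitude: λ_s = 360° × (204 − 37)/621.10 = 96.796°.
sin δ = sin 57.60° × sin 96.796° = 0.83840, so δ = +56.971°.
cos H₀ = −tan(+24.7°) tan(+56.971°) = -0.7075, H₀ = 2.3567 rad.
Bracket: H₀ sin φ sin δ + cos φ cos δ sin H₀ = 2.3567×0.41787×0.83840 + 0.90851×0.54506×0.70674 = 0.825651 + 0.349972 = 1.175623.
Q̄ = (S₀/π) × [bracket] = (657/π) × 1.175623 = 245.86 W/m².
— Configuration B (φ=+24.7°):
Solar declination: sin δ = sin ε · sin λ_s = sin 57.60° × sin 259.4° = -0.82992, so δ = -56.090°.
cos H₀ = −tan(+24.7°) tan(-56.090°) = 0.6842, H₀ = 0.8172 rad.
Bracket: H₀ sin φ sin δ + cos φ cos δ sin H₀ = 0.8172×0.41787×-0.82992 + 0.90851×0.55788×0.72927 = -0.283404 + 0.369623 = 0.086219.
Q̄ = (S₀/π) × [bracket] = (657/π) × 0.086219 = 18.031 W/m².
Ratio Q̄_A / Q̄_B = 245.86 / 18.031 = 13.64.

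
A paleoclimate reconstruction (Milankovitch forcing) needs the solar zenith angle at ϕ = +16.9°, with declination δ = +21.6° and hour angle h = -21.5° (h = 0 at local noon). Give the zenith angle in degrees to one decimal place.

θ_z = 20.8°

cos θ_z = sin ϕ sin δ + cos ϕ cos δ cos h = 0.107015 + 0.827721 = 0.934736.
θ_z = arccos(0.934736) = 20.8°.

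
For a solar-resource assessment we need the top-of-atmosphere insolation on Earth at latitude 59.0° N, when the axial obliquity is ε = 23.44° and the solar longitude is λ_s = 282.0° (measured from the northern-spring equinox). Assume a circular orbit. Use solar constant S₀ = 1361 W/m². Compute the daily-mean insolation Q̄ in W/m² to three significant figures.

Solar declination: sin δ = sin ε · sin λ_s = sin 23.44° × sin 282.0° = -0.38910, so δ = -22.898°.
cos H₀ = −tan(+59.0°) tan(-22.898°) = 0.7030, H₀ = 0.7912 rad.
Bracket: H₀ sin φ sin δ + cos φ cos δ sin H₀ = 0.7912×0.85717×-0.38910 + 0.51504×0.92120×0.71123 = -0.263885 + 0.337447 = 0.073562.
Q̄ = (S₀/π) × [bracket] = (1361/π) × 0.073562 = 31.87 W/m².

Q̄ ≈ 31.9 W/m²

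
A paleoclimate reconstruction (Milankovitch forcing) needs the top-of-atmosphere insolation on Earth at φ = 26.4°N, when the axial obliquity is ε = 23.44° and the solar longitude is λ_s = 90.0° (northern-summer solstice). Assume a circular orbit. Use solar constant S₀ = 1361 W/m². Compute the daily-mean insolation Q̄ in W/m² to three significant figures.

Q̄ ≈ 485 W/m²

Solar declination: sin δ = sin ε · sin λ_s = sin 23.44° × sin 90.0° = 0.39779, so δ = +23.440°.
cos H₀ = −tan(+26.4°) tan(+23.440°) = -0.2152, H₀ = 1.7877 rad.
Bracket: H₀ sin φ sin δ + cos φ cos δ sin H₀ = 1.7877×0.44464×0.39779 + 0.89571×0.91748×0.97656 = 0.316196 + 0.802533 = 1.118729.
Q̄ = (S₀/π) × [bracket] = (1361/π) × 1.118729 = 484.7 W/m².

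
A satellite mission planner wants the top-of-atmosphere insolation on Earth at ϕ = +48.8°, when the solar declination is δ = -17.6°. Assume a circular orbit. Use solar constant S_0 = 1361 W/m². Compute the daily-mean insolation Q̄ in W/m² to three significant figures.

Q̄ ≈ 135 W/m²

cos h₀ = −tan(+48.8°) tan(-17.600°) = 0.3624, h₀ = 1.2000 rad.
Bracket: h₀ sin ϕ sin δ + cos ϕ cos δ sin h₀ = 1.2000×0.75241×-0.30237 + 0.65869×0.95319×0.93204 = -0.273007 + 0.585188 = 0.312181.
Q̄ = (S_0/π) × [bracket] = (1361/π) × 0.312181 = 135.2 W/m².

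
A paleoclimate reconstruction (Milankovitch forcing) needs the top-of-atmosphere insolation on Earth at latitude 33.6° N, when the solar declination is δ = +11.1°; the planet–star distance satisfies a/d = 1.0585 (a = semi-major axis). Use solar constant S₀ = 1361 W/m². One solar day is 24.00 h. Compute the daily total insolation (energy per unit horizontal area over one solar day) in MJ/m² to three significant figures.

cos H₀ = −tan(+33.6°) tan(+11.100°) = -0.1303, H₀ = 1.7015 rad.
Bracket: H₀ sin φ sin δ + cos φ cos δ sin H₀ = 1.7015×0.55339×0.19252 + 0.83292×0.98129×0.99147 = 0.181276 + 0.810364 = 0.991640.
Inverse-square distance factor (a/d)² = 1.0585² = 1.120422.
Q̄ = (S₀/π) × 1.120422 × [bracket] = (1361/π) × 1.120422 × 0.991640 = 481.33 W/m².
Daily total = Q̄ × 24.00 h × 3600 s/h = 481.33 × 24.00 × 3600 / 10⁶ = 41.59 MJ/m².

41.6 MJ/m²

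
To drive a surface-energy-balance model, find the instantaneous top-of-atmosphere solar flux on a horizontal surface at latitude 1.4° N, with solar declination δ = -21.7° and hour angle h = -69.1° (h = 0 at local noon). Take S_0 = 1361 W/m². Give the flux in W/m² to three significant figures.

439 W/m²

cos θ_z = sin ϕ sin δ + cos ϕ cos δ cos h = -0.009034 + 0.331358 = 0.322324.
Flux = S_0 · cos θ_z = 1361 × 0.322324 = 438.7 W/m².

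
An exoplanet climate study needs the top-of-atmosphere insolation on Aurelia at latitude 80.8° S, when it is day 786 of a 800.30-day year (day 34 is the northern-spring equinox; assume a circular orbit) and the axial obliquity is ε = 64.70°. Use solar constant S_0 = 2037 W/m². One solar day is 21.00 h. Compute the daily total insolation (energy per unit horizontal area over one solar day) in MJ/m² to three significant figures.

Solar longitude: L_s = 360° × (786 − 34)/800.30 = 338.273°.
sin δ = sin 64.70° × sin 338.273° = -0.33468, so δ = -19.553°.
cos h₀ = −tan(-80.8°) tan(-19.553°) = -2.1928 ≤ −1 ⇒ polar day, h₀ = π.
Bracket: h₀ sin ϕ sin δ + cos ϕ cos δ sin h₀ = 3.1416×-0.98714×-0.33468 + 0.15988×0.94233×0.00000 = 1.037909 + 0.000000 = 1.037909.
Q̄ = (S_0/π) × [bracket] = (2037/π) × 1.037909 = 672.98 W/m².
Daily total = Q̄ × 21.00 h × 3600 s/h = 672.98 × 21.00 × 3600 / 10⁶ = 50.88 MJ/m².

50.9 MJ/m²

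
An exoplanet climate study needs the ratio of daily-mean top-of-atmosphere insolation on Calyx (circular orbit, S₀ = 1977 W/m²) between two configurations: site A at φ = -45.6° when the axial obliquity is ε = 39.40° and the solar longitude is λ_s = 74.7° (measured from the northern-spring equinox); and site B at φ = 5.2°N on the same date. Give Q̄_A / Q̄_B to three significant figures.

Q̄_A / Q̄_B ≈ 0.0576

— Configuration A (φ=-45.6°):
Solar declination: sin δ = sin ε · sin λ_s = sin 39.40° × sin 74.7° = 0.61223, so δ = +37.751°.
cos H₀ = −tan(-45.6°) tan(+37.751°) = 0.7907, H₀ = 0.6588 rad.
Bracket: H₀ sin φ sin δ + cos φ cos δ sin H₀ = 0.6588×-0.71447×0.61223 + 0.69966×0.79068×0.61220 = -0.288172 + 0.338673 = 0.050501.
Q̄ = (S₀/π) × [bracket] = (1977/π) × 0.050501 = 31.780 W/m².
— Configuration B (φ=+5.2°):
cos H₀ = −tan(+5.2°) tan(+37.751°) = -0.0705, H₀ = 1.6413 rad.
Bracket: H₀ sin φ sin δ + cos φ cos δ sin H₀ = 1.6413×0.09063×0.61223 + 0.99588×0.79068×0.99751 = 0.091070 + 0.785462 = 0.876532.
Q̄ = (S₀/π) × [bracket] = (1977/π) × 0.876532 = 551.60 W/m².
Ratio Q̄_A / Q̄_B = 31.780 / 551.60 = 0.05761.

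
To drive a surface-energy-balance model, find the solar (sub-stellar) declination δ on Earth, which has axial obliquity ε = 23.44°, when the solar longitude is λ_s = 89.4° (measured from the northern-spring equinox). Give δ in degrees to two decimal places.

δ = +23.44°

sin δ = sin ε · sin λ_s = sin 23.44° × sin 89.4° = 0.397767.
δ = arcsin(0.397767) = +23.44°.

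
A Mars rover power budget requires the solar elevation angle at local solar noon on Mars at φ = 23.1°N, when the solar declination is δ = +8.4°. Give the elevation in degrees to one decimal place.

At local noon the hour angle is zero, so the zenith angle equals |φ − δ| = |+23.1° − (+8.400°)| = 14.700°.
Elevation = 90° − 14.700° = 75.3°.

75.3°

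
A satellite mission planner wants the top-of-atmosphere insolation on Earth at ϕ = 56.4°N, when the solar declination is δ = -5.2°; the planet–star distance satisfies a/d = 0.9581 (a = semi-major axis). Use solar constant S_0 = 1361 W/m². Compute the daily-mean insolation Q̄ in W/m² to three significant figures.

Q̄ ≈ 174 W/m²

cos h₀ = −tan(+56.4°) tan(-5.200°) = 0.1370, h₀ = 1.4334 rad.
Bracket: h₀ sin ϕ sin δ + cos ϕ cos δ sin h₀ = 1.4334×0.83292×-0.09063 + 0.55339×0.99588×0.99057 = -0.108204 + 0.545913 = 0.437709.
Inverse-square distance factor (a/d)² = 0.9581² = 0.917956.
Q̄ = (S_0/π) × 0.917956 × [bracket] = (1361/π) × 0.917956 × 0.437709 = 174.1 W/m².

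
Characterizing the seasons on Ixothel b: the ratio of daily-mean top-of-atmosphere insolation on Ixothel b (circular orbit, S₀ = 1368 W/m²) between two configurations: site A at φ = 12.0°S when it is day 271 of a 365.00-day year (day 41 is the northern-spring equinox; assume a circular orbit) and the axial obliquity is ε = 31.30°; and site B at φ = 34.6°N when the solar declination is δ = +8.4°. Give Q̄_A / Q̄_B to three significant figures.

— Configuration A (φ=-12.0°):
Solar longitude: λ_s = 360° × (271 − 41)/365.00 = 226.849°.
sin δ = sin 31.30° × sin 226.849° = -0.37902, so δ = -22.273°.
cos H₀ = −tan(-12.0°) tan(-22.273°) = -0.0871, H₀ = 1.6580 rad.
Bracket: H₀ sin φ sin δ + cos φ cos δ sin H₀ = 1.6580×-0.20791×-0.37902 + 0.97815×0.92539×0.99620 = 0.130654 + 0.901731 = 1.032385.
Q̄ = (S₀/π) × [bracket] = (1368/π) × 1.032385 = 449.55 W/m².
— Configuration B (φ=+34.6°):
cos H₀ = −tan(+34.6°) tan(+8.400°) = -0.1019, H₀ = 1.6728 rad.
Bracket: H₀ sin φ sin δ + cos φ cos δ sin H₀ = 1.6728×0.56784×0.14608 + 0.82314×0.98927×0.99480 = 0.138759 + 0.810073 = 0.948832.
Q̄ = (S₀/π) × [bracket] = (1368/π) × 0.948832 = 413.17 W/m².
Ratio Q̄_A / Q̄_B = 449.55 / 413.17 = 1.088.

Q̄_A / Q̄_B ≈ 1.09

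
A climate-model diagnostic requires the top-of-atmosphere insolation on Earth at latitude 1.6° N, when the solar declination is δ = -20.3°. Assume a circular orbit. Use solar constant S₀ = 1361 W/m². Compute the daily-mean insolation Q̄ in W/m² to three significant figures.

cos H₀ = −tan(+1.6°) tan(-20.300°) = 0.0103, H₀ = 1.5605 rad.
Bracket: H₀ sin φ sin δ + cos φ cos δ sin H₀ = 1.5605×0.02792×-0.34694 + 0.99961×0.93789×0.99995 = -0.015116 + 0.937477 = 0.922361.
Q̄ = (S₀/π) × [bracket] = (1361/π) × 0.922361 = 399.6 W/m².

Q̄ ≈ 400 W/m²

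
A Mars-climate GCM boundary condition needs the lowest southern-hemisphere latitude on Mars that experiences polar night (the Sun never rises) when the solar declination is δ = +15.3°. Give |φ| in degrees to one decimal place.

|φ| = 74.7°

Polar night requires cos H₀ = −tan φ tan δ ≥ 1, i.e. tan φ tan δ ≤ −1.
The boundary is |tan φ| · |tan δ| = 1, so |φ| = 90° − |δ| = 90° − 15.3° = 74.7° in the southern hemisphere.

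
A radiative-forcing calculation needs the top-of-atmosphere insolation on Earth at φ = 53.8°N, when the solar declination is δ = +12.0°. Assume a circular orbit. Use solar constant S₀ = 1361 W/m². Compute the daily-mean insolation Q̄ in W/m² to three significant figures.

Q̄ ≈ 375 W/m²

cos H₀ = −tan(+53.8°) tan(+12.000°) = -0.2904, H₀ = 1.8655 rad.
Bracket: H₀ sin φ sin δ + cos φ cos δ sin H₀ = 1.8655×0.80696×0.20791 + 0.59061×0.97815×0.95690 = 0.312984 + 0.552806 = 0.865790.
Q̄ = (S₀/π) × [bracket] = (1361/π) × 0.865790 = 375.1 W/m².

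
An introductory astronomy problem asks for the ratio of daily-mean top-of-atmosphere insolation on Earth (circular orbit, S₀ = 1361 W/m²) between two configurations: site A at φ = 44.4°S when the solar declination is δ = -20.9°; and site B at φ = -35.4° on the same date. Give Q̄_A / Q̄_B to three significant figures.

— Configuration A (φ=-44.4°):
cos H₀ = −tan(-44.4°) tan(-20.900°) = -0.3739, H₀ = 1.9541 rad.
Bracket: H₀ sin φ sin δ + cos φ cos δ sin H₀ = 1.9541×-0.69966×-0.35674 + 0.71447×0.93420×0.92745 = 0.487737 + 0.619034 = 1.106771.
Q̄ = (S₀/π) × [bracket] = (1361/π) × 1.106771 = 479.48 W/m².
— Configuration B (φ=-35.4°):
cos H₀ = −tan(-35.4°) tan(-20.900°) = -0.2714, H₀ = 1.8456 rad.
Bracket: H₀ sin φ sin δ + cos φ cos δ sin H₀ = 1.8456×-0.57928×-0.35674 + 0.81513×0.93420×0.96247 = 0.381398 + 0.732916 = 1.114314.
Q̄ = (S₀/π) × [bracket] = (1361/π) × 1.114314 = 482.74 W/m².
Ratio Q̄_A / Q̄_B = 479.48 / 482.74 = 0.9932.

Q̄_A / Q̄_B ≈ 0.993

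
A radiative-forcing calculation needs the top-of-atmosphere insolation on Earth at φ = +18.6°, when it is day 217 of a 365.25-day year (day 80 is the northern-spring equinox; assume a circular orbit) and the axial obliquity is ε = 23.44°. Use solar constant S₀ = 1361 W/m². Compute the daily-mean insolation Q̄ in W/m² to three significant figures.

Solar longitude: λ_s = 360° × (217 − 80)/365.25 = 135.031°.
sin δ = sin 23.44° × sin 135.031° = 0.28113, so δ = +16.328°.
cos H₀ = −tan(+18.6°) tan(+16.328°) = -0.0986, H₀ = 1.6695 rad.
Bracket: H₀ sin φ sin δ + cos φ cos δ sin H₀ = 1.6695×0.31896×0.28113 + 0.94777×0.95967×0.99513 = 0.149703 + 0.905117 = 1.054820.
Q̄ = (S₀/π) × [bracket] = (1361/π) × 1.054820 = 457.0 W/m².

Q̄ ≈ 457 W/m²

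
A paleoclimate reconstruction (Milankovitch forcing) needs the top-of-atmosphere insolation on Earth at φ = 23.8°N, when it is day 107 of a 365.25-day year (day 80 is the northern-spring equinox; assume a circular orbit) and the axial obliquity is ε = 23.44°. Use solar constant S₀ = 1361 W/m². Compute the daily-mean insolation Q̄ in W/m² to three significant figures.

Solar longitude: λ_s = 360° × (107 − 80)/365.25 = 26.612°.
sin δ = sin 23.44° × sin 26.612° = 0.17819, so δ = +10.264°.
cos H₀ = −tan(+23.8°) tan(+10.264°) = -0.0799, H₀ = 1.6507 rad.
Bracket: H₀ sin φ sin δ + cos φ cos δ sin H₀ = 1.6507×0.40355×0.17819 + 0.91496×0.98400×0.99681 = 0.118699 + 0.897449 = 1.016148.
Q̄ = (S₀/π) × [bracket] = (1361/π) × 1.016148 = 440.2 W/m².

Q̄ ≈ 440 W/m²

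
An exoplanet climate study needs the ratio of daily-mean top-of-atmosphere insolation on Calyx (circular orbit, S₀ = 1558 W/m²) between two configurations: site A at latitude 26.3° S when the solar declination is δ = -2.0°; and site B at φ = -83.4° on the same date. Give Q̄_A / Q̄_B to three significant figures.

— Configuration A (φ=-26.3°):
cos H₀ = −tan(-26.3°) tan(-2.000°) = -0.0173, H₀ = 1.5881 rad.
Bracket: H₀ sin φ sin δ + cos φ cos δ sin H₀ = 1.5881×-0.44307×-0.03490 + 0.89649×0.99939×0.99985 = 0.024557 + 0.895809 = 0.920366.
Q̄ = (S₀/π) × [bracket] = (1558/π) × 0.920366 = 456.43 W/m².
— Configuration B (φ=-83.4°):
cos H₀ = −tan(-83.4°) tan(-2.000°) = -0.3018, H₀ = 1.8774 rad.
Bracket: H₀ sin φ sin δ + cos φ cos δ sin H₀ = 1.8774×-0.99337×-0.03490 + 0.11494×0.99939×0.95337 = 0.065087 + 0.109514 = 0.174601.
Q̄ = (S₀/π) × [bracket] = (1558/π) × 0.174601 = 86.589 W/m².
Ratio Q̄_A / Q̄_B = 456.43 / 86.589 = 5.271.

Q̄_A / Q̄_B ≈ 5.27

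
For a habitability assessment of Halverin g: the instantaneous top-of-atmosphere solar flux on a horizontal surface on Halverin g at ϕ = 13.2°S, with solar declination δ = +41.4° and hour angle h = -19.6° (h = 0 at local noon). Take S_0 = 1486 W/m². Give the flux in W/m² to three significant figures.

cos θ_z = sin ϕ sin δ + cos ϕ cos δ cos h = -0.151011 + 0.687977 = 0.536966.
Flux = S_0 · cos θ_z = 1486 × 0.536966 = 797.9 W/m².

798 W/m²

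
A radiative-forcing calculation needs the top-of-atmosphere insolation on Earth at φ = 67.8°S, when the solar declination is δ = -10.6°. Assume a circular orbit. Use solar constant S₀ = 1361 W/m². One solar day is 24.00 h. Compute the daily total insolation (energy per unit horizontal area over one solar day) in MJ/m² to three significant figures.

25.4 MJ/m²

cos H₀ = −tan(-67.8°) tan(-10.600°) = -0.4586, H₀ = 2.0472 rad.
Bracket: H₀ sin φ sin δ + cos φ cos δ sin H₀ = 2.0472×-0.92587×-0.18395 + 0.37784×0.98294×0.88865 = 0.348666 + 0.330039 = 0.678705.
Q̄ = (S₀/π) × [bracket] = (1361/π) × 0.678705 = 294.03 W/m².
Daily total = Q̄ × 24.00 h × 3600 s/h = 294.03 × 24.00 × 3600 / 10⁶ = 25.40 MJ/m².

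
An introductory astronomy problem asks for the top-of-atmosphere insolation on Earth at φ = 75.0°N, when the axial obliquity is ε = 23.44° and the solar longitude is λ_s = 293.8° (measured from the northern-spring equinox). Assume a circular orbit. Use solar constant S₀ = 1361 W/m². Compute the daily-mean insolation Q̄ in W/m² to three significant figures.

Q̄ ≈ 0.00 W/m²

Solar declination: sin δ = sin ε · sin λ_s = sin 23.44° × sin 293.8° = -0.36396, so δ = -21.344°.
cos H₀ = −tan(+75.0°) tan(-21.344°) = 1.4583 ≥ 1 ⇒ polar night, H₀ = 0 and Q̄ = 0.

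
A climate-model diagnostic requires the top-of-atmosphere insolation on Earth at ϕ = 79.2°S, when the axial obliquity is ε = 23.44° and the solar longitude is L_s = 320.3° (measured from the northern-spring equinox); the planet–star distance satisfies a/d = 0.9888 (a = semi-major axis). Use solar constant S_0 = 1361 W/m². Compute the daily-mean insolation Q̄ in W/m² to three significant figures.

Q̄ ≈ 332 W/m²

Solar declination: sin δ = sin ε · sin L_s = sin 23.44° × sin 320.3° = -0.25409, so δ = -14.720°.
cos h₀ = −tan(-79.2°) tan(-14.720°) = -1.3772 ≤ −1 ⇒ polar day, h₀ = π.
Bracket: h₀ sin ϕ sin δ + cos ϕ cos δ sin h₀ = 3.1416×-0.98229×-0.25409 + 0.18738×0.96718×0.00000 = 0.784112 + 0.000000 = 0.784112.
Inverse-square distance factor (a/d)² = 0.9888² = 0.977725.
Q̄ = (S_0/π) × 0.977725 × [bracket] = (1361/π) × 0.977725 × 0.784112 = 332.1 W/m².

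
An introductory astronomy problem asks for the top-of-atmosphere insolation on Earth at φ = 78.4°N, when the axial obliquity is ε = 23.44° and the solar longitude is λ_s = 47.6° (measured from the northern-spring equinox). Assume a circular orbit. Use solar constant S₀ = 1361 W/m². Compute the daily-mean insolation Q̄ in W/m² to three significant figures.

Solar declination: sin δ = sin ε · sin λ_s = sin 23.44° × sin 47.6° = 0.29375, so δ = +17.083°.
cos H₀ = −tan(+78.4°) tan(+17.083°) = -1.4971 ≤ −1 ⇒ polar day, H₀ = π.
Bracket: H₀ sin φ sin δ + cos φ cos δ sin H₀ = 3.1416×0.97958×0.29375 + 0.20108×0.95588×0.00000 = 0.904001 + 0.000000 = 0.904001.
Q̄ = (S₀/π) × [bracket] = (1361/π) × 0.904001 = 391.6 W/m².

Q̄ ≈ 392 W/m²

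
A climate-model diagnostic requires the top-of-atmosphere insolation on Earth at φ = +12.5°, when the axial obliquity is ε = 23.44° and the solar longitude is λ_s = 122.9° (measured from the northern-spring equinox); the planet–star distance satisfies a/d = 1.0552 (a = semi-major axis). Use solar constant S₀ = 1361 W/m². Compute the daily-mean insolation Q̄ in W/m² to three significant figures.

Solar declination: sin δ = sin ε · sin λ_s = sin 23.44° × sin 122.9° = 0.33399, so δ = +19.511°.
cos H₀ = −tan(+12.5°) tan(+19.511°) = -0.0786, H₀ = 1.6494 rad.
Bracket: H₀ sin φ sin δ + cos φ cos δ sin H₀ = 1.6494×0.21644×0.33399 + 0.97630×0.94258×0.99691 = 0.119233 + 0.917397 = 1.036630.
Inverse-square distance factor (a/d)² = 1.0552² = 1.113447.
Q̄ = (S₀/π) × 1.113447 × [bracket] = (1361/π) × 1.113447 × 1.036630 = 500.0 W/m².

Q̄ ≈ 500 W/m²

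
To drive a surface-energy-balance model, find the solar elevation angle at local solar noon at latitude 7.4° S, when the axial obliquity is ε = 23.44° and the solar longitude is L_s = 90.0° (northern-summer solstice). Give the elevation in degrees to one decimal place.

59.2°

Solar declination: sin δ = sin ε · sin L_s = sin 23.44° × sin 90.0° = 0.39779, so δ = +23.440°.
At local noon the hour angle is zero, so the zenith angle equals |ϕ − δ| = |-7.4° − (+23.440°)| = 30.840°.
Elevation = 90° − 30.840° = 59.2°.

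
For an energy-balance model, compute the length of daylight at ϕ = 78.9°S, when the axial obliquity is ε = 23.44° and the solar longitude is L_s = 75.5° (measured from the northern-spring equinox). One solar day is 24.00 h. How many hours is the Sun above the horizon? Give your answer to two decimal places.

Solar declination: sin δ = sin ε · sin L_s = sin 23.44° × sin 75.5° = 0.38512, so δ = +22.651°.
cos h₀ = −tan ϕ · tan δ = 2.1270 ≥ 1, so the Sun never rises (polar night) and h₀ = 0.
Daylight = 2h₀/(2π) × 24.00 h = (0.0000/π) × 24.00 = 0.00 h.

0.00 h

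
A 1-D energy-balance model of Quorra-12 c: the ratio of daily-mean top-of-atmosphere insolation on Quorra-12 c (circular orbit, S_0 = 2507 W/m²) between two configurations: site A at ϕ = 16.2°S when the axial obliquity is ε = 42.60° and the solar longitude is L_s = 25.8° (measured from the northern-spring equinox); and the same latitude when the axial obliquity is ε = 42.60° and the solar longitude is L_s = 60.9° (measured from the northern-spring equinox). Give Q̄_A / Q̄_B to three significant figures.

— Configuration A (ϕ=-16.2°):
Solar declination: sin δ = sin ε · sin L_s = sin 42.60° × sin 25.8° = 0.29460, so δ = +17.133°.
cos h₀ = −tan(-16.2°) tan(+17.133°) = 0.0896, h₀ = 1.4811 rad.
Bracket: h₀ sin ϕ sin δ + cos ϕ cos δ sin h₀ = 1.4811×-0.27899×0.29460 + 0.96029×0.95562×0.99598 = -0.121732 + 0.913983 = 0.792251.
Q̄ = (S_0/π) × [bracket] = (2507/π) × 0.792251 = 632.22 W/m².
— Configuration B (ϕ=-16.2°):
Solar declination: sin δ = sin ε · sin L_s = sin 42.60° × sin 60.9° = 0.59144, so δ = +36.259°.
cos h₀ = −tan(-16.2°) tan(+36.259°) = 0.2131, h₀ = 1.3561 rad.
Bracket: h₀ sin ϕ sin δ + cos ϕ cos δ sin h₀ = 1.3561×-0.27899×0.59144 + 0.96029×0.80635×0.97703 = -0.223764 + 0.756543 = 0.532779.
Q̄ = (S_0/π) × [bracket] = (2507/π) × 0.532779 = 425.16 W/m².
Ratio Q̄_A / Q̄_B = 632.22 / 425.16 = 1.487.

Q̄_A / Q̄_B ≈ 1.49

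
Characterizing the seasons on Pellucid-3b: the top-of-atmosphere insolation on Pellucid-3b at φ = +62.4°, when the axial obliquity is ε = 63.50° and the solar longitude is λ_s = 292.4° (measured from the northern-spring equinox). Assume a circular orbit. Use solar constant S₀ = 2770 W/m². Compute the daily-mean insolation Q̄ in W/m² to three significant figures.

Q̄ ≈ 0.00 W/m²

Solar declination: sin δ = sin ε · sin λ_s = sin 63.50° × sin 292.4° = -0.82741, so δ = -55.833°.
cos H₀ = −tan(+62.4°) tan(-55.833°) = 2.8182 ≥ 1 ⇒ polar night, H₀ = 0 and Q̄ = 0.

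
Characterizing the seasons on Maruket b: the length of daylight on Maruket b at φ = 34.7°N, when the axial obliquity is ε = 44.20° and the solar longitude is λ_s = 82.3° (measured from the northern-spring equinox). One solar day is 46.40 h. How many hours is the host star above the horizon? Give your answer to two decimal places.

Solar declination: sin δ = sin ε · sin λ_s = sin 44.20° × sin 82.3° = 0.69088, so δ = +43.700°.
cos H₀ = −tan φ · tan δ = −tan(+34.7°) × tan(+43.700°) = -0.6617, so H₀ = 2.2939 rad = 131.43°.
Daylight = 2H₀/(2π) × 46.40 h = (2.2939/π) × 46.40 = 33.88 h.

33.88 h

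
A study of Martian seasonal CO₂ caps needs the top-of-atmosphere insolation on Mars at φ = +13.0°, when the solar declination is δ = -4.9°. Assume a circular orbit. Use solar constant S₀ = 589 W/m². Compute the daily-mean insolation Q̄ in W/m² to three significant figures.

cos H₀ = −tan(+13.0°) tan(-4.900°) = 0.0198, H₀ = 1.5510 rad.
Bracket: H₀ sin φ sin δ + cos φ cos δ sin H₀ = 1.5510×0.22495×-0.08542 + 0.97437×0.99635×0.99980 = -0.029803 + 0.970619 = 0.940816.
Q̄ = (S₀/π) × [bracket] = (589/π) × 0.940816 = 176.4 W/m².

Q̄ ≈ 176 W/m²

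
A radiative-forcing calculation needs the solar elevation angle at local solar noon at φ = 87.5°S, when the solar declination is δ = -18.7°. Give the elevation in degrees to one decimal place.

21.2°

At local noon the hour angle is zero, so the zenith angle equals |φ − δ| = |-87.5° − (-18.700°)| = 68.800°.
Elevation = 90° − 68.800° = 21.2°.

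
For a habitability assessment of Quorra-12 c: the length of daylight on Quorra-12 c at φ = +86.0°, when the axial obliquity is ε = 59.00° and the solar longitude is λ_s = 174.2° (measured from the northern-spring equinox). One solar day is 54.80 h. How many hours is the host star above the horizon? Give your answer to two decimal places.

54.80 h

Solar declination: sin δ = sin ε · sin λ_s = sin 59.00° × sin 174.2° = 0.08662, so δ = +4.969°.
Sunrise equation: cos H₀ = −tan φ · tan δ = -1.2434 ≤ −1, so the host star never sets (polar day) and H₀ = π.
Daylight = 2H₀/(2π) × 54.80 h = (3.1416/π) × 54.80 = 54.80 h.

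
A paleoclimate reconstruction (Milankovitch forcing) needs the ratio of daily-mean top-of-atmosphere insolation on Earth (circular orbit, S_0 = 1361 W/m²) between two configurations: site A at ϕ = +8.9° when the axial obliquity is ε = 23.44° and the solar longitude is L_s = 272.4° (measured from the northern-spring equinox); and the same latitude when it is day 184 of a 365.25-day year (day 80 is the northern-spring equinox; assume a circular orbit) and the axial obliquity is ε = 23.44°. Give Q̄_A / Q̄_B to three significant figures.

— Configuration A (ϕ=+8.9°):
Solar declination: sin δ = sin ε · sin L_s = sin 23.44° × sin 272.4° = -0.39744, so δ = -23.418°.
cos h₀ = −tan(+8.9°) tan(-23.418°) = 0.0678, h₀ = 1.5029 rad.
Bracket: h₀ sin ϕ sin δ + cos ϕ cos δ sin h₀ = 1.5029×0.15471×-0.39744 + 0.98796×0.91763×0.99770 = -0.092410 + 0.904497 = 0.812087.
Q̄ = (S_0/π) × [bracket] = (1361/π) × 0.812087 = 351.81 W/m².
— Configuration B (ϕ=+8.9°):
Solar longitude: L_s = 360° × (184 − 80)/365.25 = 102.505°.
sin δ = sin 23.44° × sin 102.505° = 0.38835, so δ = +22.852°.
cos h₀ = −tan(+8.9°) tan(+22.852°) = -0.0660, h₀ = 1.6368 rad.
Bracket: h₀ sin ϕ sin δ + cos ϕ cos δ sin h₀ = 1.6368×0.15471×0.38835 + 0.98796×0.92151×0.99782 = 0.098342 + 0.908430 = 1.006772.
Q̄ = (S_0/π) × [bracket] = (1361/π) × 1.006772 = 436.15 W/m².
Ratio Q̄_A / Q̄_B = 351.81 / 436.15 = 0.8066.

Q̄_A / Q̄_B ≈ 0.807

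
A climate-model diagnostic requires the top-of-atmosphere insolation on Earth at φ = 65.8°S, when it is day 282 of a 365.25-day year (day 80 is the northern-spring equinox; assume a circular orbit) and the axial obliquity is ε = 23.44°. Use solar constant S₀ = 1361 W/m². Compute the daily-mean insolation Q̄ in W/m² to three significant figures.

Solar longitude: λ_s = 360° × (282 − 80)/365.25 = 199.097°.
sin δ = sin 23.44° × sin 199.097° = -0.13014, so δ = -7.478°.
cos H₀ = −tan(-65.8°) tan(-7.478°) = -0.2921, H₀ = 1.8672 rad.
Bracket: H₀ sin φ sin δ + cos φ cos δ sin H₀ = 1.8672×-0.91212×-0.13014 + 0.40992×0.99150×0.95640 = 0.221643 + 0.388715 = 0.610358.
Q̄ = (S₀/π) × [bracket] = (1361/π) × 0.610358 = 264.4 W/m².

Q̄ ≈ 264 W/m²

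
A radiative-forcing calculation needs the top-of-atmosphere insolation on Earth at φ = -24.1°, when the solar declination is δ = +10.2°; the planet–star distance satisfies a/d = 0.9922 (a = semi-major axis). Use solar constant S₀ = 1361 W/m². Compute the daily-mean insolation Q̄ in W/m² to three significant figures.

Q̄ ≈ 336 W/m²

cos H₀ = −tan(-24.1°) tan(+10.200°) = 0.0805, H₀ = 1.4902 rad.
Bracket: H₀ sin φ sin δ + cos φ cos δ sin H₀ = 1.4902×-0.40833×0.17708 + 0.91283×0.98420×0.99676 = -0.107752 + 0.895496 = 0.787744.
Inverse-square distance factor (a/d)² = 0.9922² = 0.984461.
Q̄ = (S₀/π) × 0.984461 × [bracket] = (1361/π) × 0.984461 × 0.787744 = 336.0 W/m².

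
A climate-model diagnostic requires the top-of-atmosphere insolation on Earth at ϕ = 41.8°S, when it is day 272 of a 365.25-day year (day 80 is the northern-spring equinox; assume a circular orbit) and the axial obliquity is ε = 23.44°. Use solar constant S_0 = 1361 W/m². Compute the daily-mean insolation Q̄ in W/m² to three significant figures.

Q̄ ≈ 352 W/m²

Solar longitude: L_s = 360° × (272 − 80)/365.25 = 189.240°.
sin δ = sin 23.44° × sin 189.240° = -0.06387, so δ = -3.662°.
cos h₀ = −tan(-41.8°) tan(-3.662°) = -0.0572, h₀ = 1.6281 rad.
Bracket: h₀ sin ϕ sin δ + cos ϕ cos δ sin h₀ = 1.6281×-0.66653×-0.06387 + 0.74548×0.99796×0.99836 = 0.069310 + 0.742739 = 0.812049.
Q̄ = (S_0/π) × [bracket] = (1361/π) × 0.812049 = 351.8 W/m².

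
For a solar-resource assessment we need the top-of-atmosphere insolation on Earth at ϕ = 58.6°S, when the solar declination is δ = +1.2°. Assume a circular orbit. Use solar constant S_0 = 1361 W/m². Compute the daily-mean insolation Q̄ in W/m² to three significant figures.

cos h₀ = −tan(-58.6°) tan(+1.200°) = 0.0343, h₀ = 1.5365 rad.
Bracket: h₀ sin ϕ sin δ + cos ϕ cos δ sin h₀ = 1.5365×-0.85355×0.02094 + 0.52101×0.99978×0.99941 = -0.027462 + 0.520588 = 0.493126.
Q̄ = (S_0/π) × [bracket] = (1361/π) × 0.493126 = 213.6 W/m².

Q̄ ≈ 214 W/m²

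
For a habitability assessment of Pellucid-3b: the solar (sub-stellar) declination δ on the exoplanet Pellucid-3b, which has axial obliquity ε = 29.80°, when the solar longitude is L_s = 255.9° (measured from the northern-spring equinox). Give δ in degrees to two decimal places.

δ = -28.82°

sin δ = sin ε · sin L_s = sin 29.80° × sin 255.9° = -0.482001.
δ = arcsin(-0.482001) = -28.82°.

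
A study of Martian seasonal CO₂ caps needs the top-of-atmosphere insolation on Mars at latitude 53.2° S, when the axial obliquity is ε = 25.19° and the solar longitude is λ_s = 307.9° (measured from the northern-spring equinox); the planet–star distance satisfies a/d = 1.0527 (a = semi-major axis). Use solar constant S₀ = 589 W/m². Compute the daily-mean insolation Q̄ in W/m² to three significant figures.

Solar declination: sin δ = sin ε · sin λ_s = sin 25.19° × sin 307.9° = -0.33585, so δ = -19.624°.
cos H₀ = −tan(-53.2°) tan(-19.624°) = -0.4766, H₀ = 2.0676 rad.
Bracket: H₀ sin φ sin δ + cos φ cos δ sin H₀ = 2.0676×-0.80073×-0.33585 + 0.59902×0.94192×0.87911 = 0.556030 + 0.496019 = 1.052049.
Inverse-square distance factor (a/d)² = 1.0527² = 1.108177.
Q̄ = (S₀/π) × 1.108177 × [bracket] = (589/π) × 1.108177 × 1.052049 = 218.6 W/m².

Q̄ ≈ 219 W/m²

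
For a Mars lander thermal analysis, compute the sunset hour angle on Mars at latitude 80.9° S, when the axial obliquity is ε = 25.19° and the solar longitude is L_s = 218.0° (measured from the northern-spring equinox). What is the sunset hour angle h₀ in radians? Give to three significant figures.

h₀ = 3.14 rad

Solar declination: sin δ = sin ε · sin L_s = sin 25.19° × sin 218.0° = -0.26204, so δ = -15.191°.
Sunrise equation: cos h₀ = −tan ϕ · tan δ = -1.6952 ≤ −1, so the Sun never sets (polar day) and h₀ = π.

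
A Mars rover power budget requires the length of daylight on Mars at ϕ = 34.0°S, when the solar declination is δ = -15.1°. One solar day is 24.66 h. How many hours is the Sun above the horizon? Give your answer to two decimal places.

13.77 h

cos h₀ = −tan ϕ · tan δ = −tan(-34.0°) × tan(-15.100°) = -0.1820, so h₀ = 1.7538 rad = 100.49°.
Daylight = 2h₀/(2π) × 24.66 h = (1.7538/π) × 24.66 = 13.77 h.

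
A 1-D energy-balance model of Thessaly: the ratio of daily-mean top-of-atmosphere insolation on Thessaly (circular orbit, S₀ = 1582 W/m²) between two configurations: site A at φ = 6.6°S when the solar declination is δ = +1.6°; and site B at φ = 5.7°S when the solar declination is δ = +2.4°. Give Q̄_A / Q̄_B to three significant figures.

— Configuration A (φ=-6.6°):
cos H₀ = −tan(-6.6°) tan(+1.600°) = 0.0032, H₀ = 1.5676 rad.
Bracket: H₀ sin φ sin δ + cos φ cos δ sin H₀ = 1.5676×-0.11494×0.02792 + 0.99337×0.99961×0.99999 = -0.005031 + 0.992973 = 0.987942.
Q̄ = (S₀/π) × [bracket] = (1582/π) × 0.987942 = 497.49 W/m².
— Configuration B (φ=-5.7°):
cos H₀ = −tan(-5.7°) tan(+2.400°) = 0.0042, H₀ = 1.5666 rad.
Bracket: H₀ sin φ sin δ + cos φ cos δ sin H₀ = 1.5666×-0.09932×0.04188 + 0.99506×0.99912×0.99999 = -0.006516 + 0.994174 = 0.987658.
Q̄ = (S₀/π) × [bracket] = (1582/π) × 0.987658 = 497.35 W/m².
Ratio Q̄_A / Q̄_B = 497.49 / 497.35 = 1.000.

Q̄_A / Q̄_B ≈ 1.00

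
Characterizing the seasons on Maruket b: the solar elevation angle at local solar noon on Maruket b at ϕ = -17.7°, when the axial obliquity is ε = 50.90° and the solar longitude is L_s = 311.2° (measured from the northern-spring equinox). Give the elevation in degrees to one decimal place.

72.0°

Solar declination: sin δ = sin ε · sin L_s = sin 50.90° × sin 311.2° = -0.58391, so δ = -35.726°.
At local noon the hour angle is zero, so the zenith angle equals |ϕ − δ| = |-17.7° − (-35.726°)| = 18.026°.
Elevation = 90° − 18.026° = 72.0°.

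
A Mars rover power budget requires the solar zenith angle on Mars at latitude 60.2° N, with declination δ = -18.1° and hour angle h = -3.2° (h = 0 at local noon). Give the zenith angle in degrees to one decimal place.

θ_z = 78.3°

cos θ_z = sin φ sin δ + cos φ cos δ cos h = -0.269594 + 0.471645 = 0.202051.
θ_z = arccos(0.202051) = 78.3°.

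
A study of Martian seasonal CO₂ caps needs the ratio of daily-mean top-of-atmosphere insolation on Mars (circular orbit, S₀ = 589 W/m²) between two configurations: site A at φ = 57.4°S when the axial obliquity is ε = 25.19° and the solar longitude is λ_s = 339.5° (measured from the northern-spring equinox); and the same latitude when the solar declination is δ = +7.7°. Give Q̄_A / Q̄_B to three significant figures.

Q̄_A / Q̄_B ≈ 2.02

— Configuration A (φ=-57.4°):
Solar declination: sin δ = sin ε · sin λ_s = sin 25.19° × sin 339.5° = -0.14906, so δ = -8.572°.
cos H₀ = −tan(-57.4°) tan(-8.572°) = -0.2357, H₀ = 1.8087 rad.
Bracket: H₀ sin φ sin δ + cos φ cos δ sin H₀ = 1.8087×-0.84245×-0.14906 + 0.53877×0.98883×0.97182 = 0.227129 + 0.517739 = 0.744868.
Q̄ = (S₀/π) × [bracket] = (589/π) × 0.744868 = 139.65 W/m².
— Configuration B (φ=-57.4°):
cos H₀ = −tan(-57.4°) tan(+7.700°) = 0.2114, H₀ = 1.3578 rad.
Bracket: H₀ sin φ sin δ + cos φ cos δ sin H₀ = 1.3578×-0.84245×0.13399 + 0.53877×0.99098×0.97740 = -0.153268 + 0.521844 = 0.368576.
Q̄ = (S₀/π) × [bracket] = (589/π) × 0.368576 = 69.102 W/m².
Ratio Q̄_A / Q̄_B = 139.65 / 69.102 = 2.021.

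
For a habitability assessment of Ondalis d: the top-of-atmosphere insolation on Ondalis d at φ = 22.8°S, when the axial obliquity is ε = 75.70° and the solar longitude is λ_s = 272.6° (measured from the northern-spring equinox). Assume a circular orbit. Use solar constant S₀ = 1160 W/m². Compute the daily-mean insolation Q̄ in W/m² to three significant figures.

Solar declination: sin δ = sin ε · sin λ_s = sin 75.70° × sin 272.6° = -0.96802, so δ = -75.470°.
cos H₀ = −tan(-22.8°) tan(-75.470°) = -1.6220 ≤ −1 ⇒ polar day, H₀ = π.
Bracket: H₀ sin φ sin δ + cos φ cos δ sin H₀ = 3.1416×-0.38752×-0.96802 + 0.92186×0.25088×0.00000 = 1.178499 + 0.000000 = 1.178499.
Q̄ = (S₀/π) × [bracket] = (1160/π) × 1.178499 = 435.1 W/m².

Q̄ ≈ 435 W/m²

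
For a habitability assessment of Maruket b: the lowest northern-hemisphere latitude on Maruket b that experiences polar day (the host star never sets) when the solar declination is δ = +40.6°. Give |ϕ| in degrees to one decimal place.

Polar day requires cos h₀ = −tan ϕ tan δ ≤ −1, i.e. tan ϕ tan δ ≥ 1.
The boundary is |tan ϕ| · |tan δ| = 1, so |ϕ| = 90° − |δ| = 90° − 40.6° = 49.4° in the northern hemisphere.

|ϕ| = 49.4°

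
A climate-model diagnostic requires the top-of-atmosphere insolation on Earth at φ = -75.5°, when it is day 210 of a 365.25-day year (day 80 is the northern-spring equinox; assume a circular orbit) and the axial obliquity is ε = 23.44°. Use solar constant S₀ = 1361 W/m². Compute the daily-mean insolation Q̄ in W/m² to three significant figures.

Q̄ ≈ 0.00 W/m²

Solar longitude: λ_s = 360° × (210 − 80)/365.25 = 128.131°.
sin δ = sin 23.44° × sin 128.131° = 0.31290, so δ = +18.234°.
cos H₀ = −tan(-75.5°) tan(+18.234°) = 1.2739 ≥ 1 ⇒ polar night, H₀ = 0 and Q̄ = 0.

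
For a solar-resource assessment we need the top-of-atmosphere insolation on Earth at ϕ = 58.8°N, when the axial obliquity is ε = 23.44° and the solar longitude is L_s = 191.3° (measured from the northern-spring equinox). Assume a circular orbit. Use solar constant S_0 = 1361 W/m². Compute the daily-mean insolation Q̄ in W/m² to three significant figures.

Q̄ ≈ 180 W/m²

Solar declination: sin δ = sin ε · sin L_s = sin 23.44° × sin 191.3° = -0.07795, so δ = -4.470°.
cos h₀ = −tan(+58.8°) tan(-4.470°) = 0.1291, h₀ = 1.4413 rad.
Bracket: h₀ sin ϕ sin δ + cos ϕ cos δ sin h₀ = 1.4413×0.85536×-0.07795 + 0.51803×0.99696×0.99163 = -0.096099 + 0.512132 = 0.416033.
Q̄ = (S_0/π) × [bracket] = (1361/π) × 0.416033 = 180.2 W/m².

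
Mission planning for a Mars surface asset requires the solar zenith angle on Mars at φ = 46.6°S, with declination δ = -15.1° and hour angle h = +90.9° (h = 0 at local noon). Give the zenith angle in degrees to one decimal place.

cos θ_z = sin φ sin δ + cos φ cos δ cos h = 0.189276 + -0.010420 = 0.178856.
θ_z = arccos(0.178856) = 79.7°.

θ_z = 79.7°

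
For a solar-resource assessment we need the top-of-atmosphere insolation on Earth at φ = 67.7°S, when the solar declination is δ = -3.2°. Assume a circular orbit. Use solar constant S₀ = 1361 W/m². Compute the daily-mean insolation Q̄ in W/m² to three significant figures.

Q̄ ≈ 201 W/m²

cos H₀ = −tan(-67.7°) tan(-3.200°) = -0.1363, H₀ = 1.7075 rad.
Bracket: H₀ sin φ sin δ + cos φ cos δ sin H₀ = 1.7075×-0.92521×-0.05582 + 0.37946×0.99844×0.99066 = 0.088184 + 0.375329 = 0.463513.
Q̄ = (S₀/π) × [bracket] = (1361/π) × 0.463513 = 200.8 W/m².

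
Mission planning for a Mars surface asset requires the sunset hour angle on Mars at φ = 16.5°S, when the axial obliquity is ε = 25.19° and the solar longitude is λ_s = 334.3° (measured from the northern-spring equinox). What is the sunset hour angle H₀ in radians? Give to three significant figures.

H₀ = 1.63 rad

Solar declination: sin δ = sin ε · sin λ_s = sin 25.19° × sin 334.3° = -0.18457, so δ = -10.636°.
cos H₀ = −tan φ · tan δ = −tan(-16.5°) × tan(-10.636°) = -0.0556, so H₀ = 1.6265 rad = 93.19°.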